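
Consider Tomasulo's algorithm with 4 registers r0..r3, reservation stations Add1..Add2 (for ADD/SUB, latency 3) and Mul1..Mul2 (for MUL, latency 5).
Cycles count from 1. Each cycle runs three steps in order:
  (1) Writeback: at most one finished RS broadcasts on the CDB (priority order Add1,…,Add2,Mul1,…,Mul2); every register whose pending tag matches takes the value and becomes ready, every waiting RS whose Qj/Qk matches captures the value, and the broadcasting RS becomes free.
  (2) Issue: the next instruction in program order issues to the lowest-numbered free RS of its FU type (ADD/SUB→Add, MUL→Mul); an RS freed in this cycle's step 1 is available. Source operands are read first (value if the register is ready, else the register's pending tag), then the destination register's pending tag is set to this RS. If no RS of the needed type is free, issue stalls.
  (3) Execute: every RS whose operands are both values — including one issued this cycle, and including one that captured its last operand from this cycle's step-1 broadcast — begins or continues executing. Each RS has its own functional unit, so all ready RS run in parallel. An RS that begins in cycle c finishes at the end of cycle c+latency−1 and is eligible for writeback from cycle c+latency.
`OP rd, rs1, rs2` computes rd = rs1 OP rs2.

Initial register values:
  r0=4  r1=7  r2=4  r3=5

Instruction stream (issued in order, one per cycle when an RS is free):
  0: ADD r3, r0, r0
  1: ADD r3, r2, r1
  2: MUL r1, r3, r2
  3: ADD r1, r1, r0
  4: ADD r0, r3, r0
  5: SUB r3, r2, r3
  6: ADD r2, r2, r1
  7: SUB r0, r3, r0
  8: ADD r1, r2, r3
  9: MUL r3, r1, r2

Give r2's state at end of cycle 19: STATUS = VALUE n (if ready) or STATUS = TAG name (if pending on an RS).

c1: issue ADD r3<-Add1 | r0:4,r1:7,r2:4,r3:Add1
c2: issue ADD r3<-Add2 | r0:4,r1:7,r2:4,r3:Add2
c3: issue MUL r1<-Mul1 | r0:4,r1:Mul1,r2:4,r3:Add2
c4: CDB Add1=8; issue ADD r1<-Add1 | r0:4,r1:Add1,r2:4,r3:Add2
c5: CDB Add2=11; issue ADD r0<-Add2 | r0:Add2,r1:Add1,r2:4,r3:11
c6: stall | r0:Add2,r1:Add1,r2:4,r3:11
c7: stall | r0:Add2,r1:Add1,r2:4,r3:11
c8: CDB Add2=15; issue SUB r3<-Add2 | r0:15,r1:Add1,r2:4,r3:Add2
c9: stall | r0:15,r1:Add1,r2:4,r3:Add2
c10: CDB Mul1=44; stall | r0:15,r1:Add1,r2:4,r3:Add2
c11: CDB Add2=-7; issue ADD r2<-Add2 | r0:15,r1:Add1,r2:Add2,r3:-7
c12: stall | r0:15,r1:Add1,r2:Add2,r3:-7
c13: CDB Add1=48; issue SUB r0<-Add1 | r0:Add1,r1:48,r2:Add2,r3:-7
c14: stall | r0:Add1,r1:48,r2:Add2,r3:-7
c15: stall | r0:Add1,r1:48,r2:Add2,r3:-7
c16: CDB Add1=-22; issue ADD r1<-Add1 | r0:-22,r1:Add1,r2:Add2,r3:-7
c17: CDB Add2=52; issue MUL r3<-Mul1 | r0:-22,r1:Add1,r2:52,r3:Mul1
c18: - | r0:-22,r1:Add1,r2:52,r3:Mul1
c19: - | r0:-22,r1:Add1,r2:52,r3:Mul1

STATUS = VALUE 52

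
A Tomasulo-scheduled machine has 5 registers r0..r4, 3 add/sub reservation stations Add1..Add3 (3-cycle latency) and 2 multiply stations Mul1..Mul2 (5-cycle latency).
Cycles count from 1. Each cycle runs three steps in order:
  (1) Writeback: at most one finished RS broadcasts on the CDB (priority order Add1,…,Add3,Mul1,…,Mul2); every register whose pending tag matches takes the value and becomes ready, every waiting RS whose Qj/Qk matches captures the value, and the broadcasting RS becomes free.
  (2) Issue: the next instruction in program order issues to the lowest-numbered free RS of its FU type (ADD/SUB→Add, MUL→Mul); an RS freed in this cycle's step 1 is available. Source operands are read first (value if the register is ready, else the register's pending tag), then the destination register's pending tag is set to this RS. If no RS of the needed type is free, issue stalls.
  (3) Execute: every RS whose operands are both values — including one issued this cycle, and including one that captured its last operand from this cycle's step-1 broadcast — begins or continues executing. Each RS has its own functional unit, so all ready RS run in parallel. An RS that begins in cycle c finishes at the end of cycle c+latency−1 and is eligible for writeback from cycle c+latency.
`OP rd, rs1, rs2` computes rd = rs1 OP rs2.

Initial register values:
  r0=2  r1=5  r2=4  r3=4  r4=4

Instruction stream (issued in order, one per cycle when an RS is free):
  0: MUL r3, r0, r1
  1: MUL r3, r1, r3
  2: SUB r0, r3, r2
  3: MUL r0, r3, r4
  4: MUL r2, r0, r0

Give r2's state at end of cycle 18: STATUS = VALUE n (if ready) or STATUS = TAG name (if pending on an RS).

STATUS = TAG Mul2

c1: issue MUL r3<-Mul1 | r0:2,r1:5,r2:4,r3:Mul1,r4:4
c2: issue MUL r3<-Mul2 | r0:2,r1:5,r2:4,r3:Mul2,r4:4
c3: issue SUB r0<-Add1 | r0:Add1,r1:5,r2:4,r3:Mul2,r4:4
c4: stall | r0:Add1,r1:5,r2:4,r3:Mul2,r4:4
c5: stall | r0:Add1,r1:5,r2:4,r3:Mul2,r4:4
c6: CDB Mul1=10; issue MUL r0<-Mul1 | r0:Mul1,r1:5,r2:4,r3:Mul2,r4:4
c7: stall | r0:Mul1,r1:5,r2:4,r3:Mul2,r4:4
c8: stall | r0:Mul1,r1:5,r2:4,r3:Mul2,r4:4
c9: stall | r0:Mul1,r1:5,r2:4,r3:Mul2,r4:4
c10: stall | r0:Mul1,r1:5,r2:4,r3:Mul2,r4:4
c11: CDB Mul2=50; issue MUL r2<-Mul2 | r0:Mul1,r1:5,r2:Mul2,r3:50,r4:4
c12: - | r0:Mul1,r1:5,r2:Mul2,r3:50,r4:4
c13: - | r0:Mul1,r1:5,r2:Mul2,r3:50,r4:4
c14: CDB Add1=46 | r0:Mul1,r1:5,r2:Mul2,r3:50,r4:4
c15: - | r0:Mul1,r1:5,r2:Mul2,r3:50,r4:4
c16: CDB Mul1=200 | r0:200,r1:5,r2:Mul2,r3:50,r4:4
c17: - | r0:200,r1:5,r2:Mul2,r3:50,r4:4
c18: - | r0:200,r1:5,r2:Mul2,r3:50,r4:4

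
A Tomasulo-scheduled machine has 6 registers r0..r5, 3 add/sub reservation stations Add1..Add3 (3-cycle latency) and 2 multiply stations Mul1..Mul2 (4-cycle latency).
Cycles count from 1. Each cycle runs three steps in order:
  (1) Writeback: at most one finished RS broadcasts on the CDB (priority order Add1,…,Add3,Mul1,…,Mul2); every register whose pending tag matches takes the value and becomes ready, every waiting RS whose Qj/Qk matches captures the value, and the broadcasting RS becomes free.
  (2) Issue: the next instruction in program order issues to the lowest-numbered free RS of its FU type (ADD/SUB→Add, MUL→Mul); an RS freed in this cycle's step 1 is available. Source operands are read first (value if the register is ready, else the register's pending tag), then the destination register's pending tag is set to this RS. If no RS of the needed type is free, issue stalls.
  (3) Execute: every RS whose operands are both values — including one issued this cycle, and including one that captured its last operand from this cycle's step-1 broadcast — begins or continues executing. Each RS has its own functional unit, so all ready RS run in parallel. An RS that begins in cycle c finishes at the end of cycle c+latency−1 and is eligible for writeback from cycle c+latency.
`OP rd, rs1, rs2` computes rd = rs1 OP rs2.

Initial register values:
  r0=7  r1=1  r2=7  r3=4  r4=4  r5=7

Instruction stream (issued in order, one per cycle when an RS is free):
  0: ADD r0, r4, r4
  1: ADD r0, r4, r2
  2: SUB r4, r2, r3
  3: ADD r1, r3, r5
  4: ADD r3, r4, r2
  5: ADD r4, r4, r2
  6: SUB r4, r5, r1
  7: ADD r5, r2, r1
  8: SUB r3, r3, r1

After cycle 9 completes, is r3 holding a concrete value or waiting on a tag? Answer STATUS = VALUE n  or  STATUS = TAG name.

STATUS = VALUE 10

cycle 1: issue ADD r0<-Add1 // r0:Add1,r1:1,r2:7,r3:4,r4:4,r5:7
cycle 2: issue ADD r0<-Add2 // r0:Add2,r1:1,r2:7,r3:4,r4:4,r5:7
cycle 3: issue SUB r4<-Add3 // r0:Add2,r1:1,r2:7,r3:4,r4:Add3,r5:7
cycle 4: CDB Add1=8; issue ADD r1<-Add1 // r0:Add2,r1:Add1,r2:7,r3:4,r4:Add3,r5:7
cycle 5: CDB Add2=11; issue ADD r3<-Add2 // r0:11,r1:Add1,r2:7,r3:Add2,r4:Add3,r5:7
cycle 6: CDB Add3=3; issue ADD r4<-Add3 // r0:11,r1:Add1,r2:7,r3:Add2,r4:Add3,r5:7
cycle 7: CDB Add1=11; issue SUB r4<-Add1 // r0:11,r1:11,r2:7,r3:Add2,r4:Add1,r5:7
cycle 8: stall // r0:11,r1:11,r2:7,r3:Add2,r4:Add1,r5:7
cycle 9: CDB Add2=10; issue ADD r5<-Add2 // r0:11,r1:11,r2:7,r3:10,r4:Add1,r5:Add2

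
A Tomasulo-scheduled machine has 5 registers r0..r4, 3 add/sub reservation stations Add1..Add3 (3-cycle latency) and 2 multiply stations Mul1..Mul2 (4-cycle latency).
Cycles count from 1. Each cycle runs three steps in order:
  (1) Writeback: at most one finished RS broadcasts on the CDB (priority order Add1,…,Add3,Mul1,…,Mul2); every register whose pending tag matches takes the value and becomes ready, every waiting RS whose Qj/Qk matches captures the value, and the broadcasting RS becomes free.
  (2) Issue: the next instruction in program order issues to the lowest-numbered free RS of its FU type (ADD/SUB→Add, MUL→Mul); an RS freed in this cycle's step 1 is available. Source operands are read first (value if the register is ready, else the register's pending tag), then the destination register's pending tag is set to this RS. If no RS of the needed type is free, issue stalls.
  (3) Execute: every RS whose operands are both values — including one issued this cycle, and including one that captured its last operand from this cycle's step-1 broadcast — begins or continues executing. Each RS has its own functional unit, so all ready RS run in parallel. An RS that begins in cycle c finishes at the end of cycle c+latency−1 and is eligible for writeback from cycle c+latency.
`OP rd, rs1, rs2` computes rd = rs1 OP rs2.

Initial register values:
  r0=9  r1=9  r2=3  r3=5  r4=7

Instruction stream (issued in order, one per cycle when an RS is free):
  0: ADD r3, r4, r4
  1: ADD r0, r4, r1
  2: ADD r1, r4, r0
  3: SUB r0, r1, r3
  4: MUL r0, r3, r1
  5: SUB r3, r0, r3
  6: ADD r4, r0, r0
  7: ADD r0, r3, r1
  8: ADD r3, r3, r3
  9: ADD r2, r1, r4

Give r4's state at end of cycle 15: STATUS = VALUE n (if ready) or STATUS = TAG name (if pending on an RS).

STATUS = TAG Add3

cycle 1: issue ADD r3<-Add1 // r0:9,r1:9,r2:3,r3:Add1,r4:7
cycle 2: issue ADD r0<-Add2 // r0:Add2,r1:9,r2:3,r3:Add1,r4:7
cycle 3: issue ADD r1<-Add3 // r0:Add2,r1:Add3,r2:3,r3:Add1,r4:7
cycle 4: CDB Add1=14; issue SUB r0<-Add1 // r0:Add1,r1:Add3,r2:3,r3:14,r4:7
cycle 5: CDB Add2=16; issue MUL r0<-Mul1 // r0:Mul1,r1:Add3,r2:3,r3:14,r4:7
cycle 6: issue SUB r3<-Add2 // r0:Mul1,r1:Add3,r2:3,r3:Add2,r4:7
cycle 7: stall // r0:Mul1,r1:Add3,r2:3,r3:Add2,r4:7
cycle 8: CDB Add3=23; issue ADD r4<-Add3 // r0:Mul1,r1:23,r2:3,r3:Add2,r4:Add3
cycle 9: stall // r0:Mul1,r1:23,r2:3,r3:Add2,r4:Add3
cycle 10: stall // r0:Mul1,r1:23,r2:3,r3:Add2,r4:Add3
cycle 11: CDB Add1=9; issue ADD r0<-Add1 // r0:Add1,r1:23,r2:3,r3:Add2,r4:Add3
cycle 12: CDB Mul1=322; stall // r0:Add1,r1:23,r2:3,r3:Add2,r4:Add3
cycle 13: stall // r0:Add1,r1:23,r2:3,r3:Add2,r4:Add3
cycle 14: stall // r0:Add1,r1:23,r2:3,r3:Add2,r4:Add3
cycle 15: CDB Add2=308; issue ADD r3<-Add2 // r0:Add1,r1:23,r2:3,r3:Add2,r4:Add3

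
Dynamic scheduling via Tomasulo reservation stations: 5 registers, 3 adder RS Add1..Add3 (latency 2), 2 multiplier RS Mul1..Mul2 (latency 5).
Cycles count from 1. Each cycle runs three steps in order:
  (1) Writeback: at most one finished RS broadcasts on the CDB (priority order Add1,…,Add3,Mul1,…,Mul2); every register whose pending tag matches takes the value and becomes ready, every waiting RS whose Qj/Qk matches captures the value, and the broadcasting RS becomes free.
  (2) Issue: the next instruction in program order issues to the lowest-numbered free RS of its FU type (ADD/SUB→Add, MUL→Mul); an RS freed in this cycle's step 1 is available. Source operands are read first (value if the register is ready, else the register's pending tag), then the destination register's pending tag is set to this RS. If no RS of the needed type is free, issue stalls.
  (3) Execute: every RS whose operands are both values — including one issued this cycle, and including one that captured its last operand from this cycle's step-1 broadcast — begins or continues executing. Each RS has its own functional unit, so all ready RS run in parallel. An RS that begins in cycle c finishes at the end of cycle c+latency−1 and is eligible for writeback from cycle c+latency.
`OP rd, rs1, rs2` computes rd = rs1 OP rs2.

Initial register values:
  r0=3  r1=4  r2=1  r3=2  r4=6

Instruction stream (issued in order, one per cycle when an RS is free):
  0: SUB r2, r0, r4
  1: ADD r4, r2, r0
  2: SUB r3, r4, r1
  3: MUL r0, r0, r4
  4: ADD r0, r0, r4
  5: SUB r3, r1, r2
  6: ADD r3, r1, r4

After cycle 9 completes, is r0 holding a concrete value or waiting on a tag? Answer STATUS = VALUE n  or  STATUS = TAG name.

STATUS = TAG Add2

cycle 1: issue SUB r2<-Add1 // r0:3,r1:4,r2:Add1,r3:2,r4:6
cycle 2: issue ADD r4<-Add2 // r0:3,r1:4,r2:Add1,r3:2,r4:Add2
cycle 3: CDB Add1=-3; issue SUB r3<-Add1 // r0:3,r1:4,r2:-3,r3:Add1,r4:Add2
cycle 4: issue MUL r0<-Mul1 // r0:Mul1,r1:4,r2:-3,r3:Add1,r4:Add2
cycle 5: CDB Add2=0; issue ADD r0<-Add2 // r0:Add2,r1:4,r2:-3,r3:Add1,r4:0
cycle 6: issue SUB r3<-Add3 // r0:Add2,r1:4,r2:-3,r3:Add3,r4:0
cycle 7: CDB Add1=-4; issue ADD r3<-Add1 // r0:Add2,r1:4,r2:-3,r3:Add1,r4:0
cycle 8: CDB Add3=7 // r0:Add2,r1:4,r2:-3,r3:Add1,r4:0
cycle 9: CDB Add1=4 // r0:Add2,r1:4,r2:-3,r3:4,r4:0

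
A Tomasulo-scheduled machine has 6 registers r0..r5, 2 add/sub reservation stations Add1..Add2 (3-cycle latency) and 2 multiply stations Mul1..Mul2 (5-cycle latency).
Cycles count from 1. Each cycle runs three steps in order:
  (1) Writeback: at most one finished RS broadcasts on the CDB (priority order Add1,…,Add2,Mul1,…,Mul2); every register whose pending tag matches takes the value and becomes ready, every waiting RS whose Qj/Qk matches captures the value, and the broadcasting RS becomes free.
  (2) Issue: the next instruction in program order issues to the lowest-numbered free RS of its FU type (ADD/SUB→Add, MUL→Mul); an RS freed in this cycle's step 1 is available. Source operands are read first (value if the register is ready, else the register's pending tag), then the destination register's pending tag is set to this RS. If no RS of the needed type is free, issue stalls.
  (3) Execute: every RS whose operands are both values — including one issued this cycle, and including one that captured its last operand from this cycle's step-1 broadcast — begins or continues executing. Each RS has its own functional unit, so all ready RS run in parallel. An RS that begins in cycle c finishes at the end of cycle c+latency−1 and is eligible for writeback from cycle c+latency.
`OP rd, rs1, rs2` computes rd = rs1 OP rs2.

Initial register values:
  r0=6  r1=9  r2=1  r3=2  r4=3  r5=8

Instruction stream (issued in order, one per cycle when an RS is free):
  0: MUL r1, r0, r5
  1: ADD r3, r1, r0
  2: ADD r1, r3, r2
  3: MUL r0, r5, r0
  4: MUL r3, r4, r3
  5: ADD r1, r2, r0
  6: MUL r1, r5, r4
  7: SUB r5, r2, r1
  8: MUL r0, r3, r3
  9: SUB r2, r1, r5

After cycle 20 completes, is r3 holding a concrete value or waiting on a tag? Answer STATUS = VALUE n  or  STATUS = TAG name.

  c1: issue MUL r1<-Mul1  regs: r0:6,r1:Mul1,r2:1,r3:2,r4:3,r5:8
  c2: issue ADD r3<-Add1  regs: r0:6,r1:Mul1,r2:1,r3:Add1,r4:3,r5:8
  c3: issue ADD r1<-Add2  regs: r0:6,r1:Add2,r2:1,r3:Add1,r4:3,r5:8
  c4: issue MUL r0<-Mul2  regs: r0:Mul2,r1:Add2,r2:1,r3:Add1,r4:3,r5:8
  c5: stall  regs: r0:Mul2,r1:Add2,r2:1,r3:Add1,r4:3,r5:8
  c6: CDB Mul1=48; issue MUL r3<-Mul1  regs: r0:Mul2,r1:Add2,r2:1,r3:Mul1,r4:3,r5:8
  c7: stall  regs: r0:Mul2,r1:Add2,r2:1,r3:Mul1,r4:3,r5:8
  c8: stall  regs: r0:Mul2,r1:Add2,r2:1,r3:Mul1,r4:3,r5:8
  c9: CDB Add1=54; issue ADD r1<-Add1  regs: r0:Mul2,r1:Add1,r2:1,r3:Mul1,r4:3,r5:8
  c10: CDB Mul2=48; issue MUL r1<-Mul2  regs: r0:48,r1:Mul2,r2:1,r3:Mul1,r4:3,r5:8
  c11: stall  regs: r0:48,r1:Mul2,r2:1,r3:Mul1,r4:3,r5:8
  c12: CDB Add2=55; issue SUB r5<-Add2  regs: r0:48,r1:Mul2,r2:1,r3:Mul1,r4:3,r5:Add2
  c13: CDB Add1=49; stall  regs: r0:48,r1:Mul2,r2:1,r3:Mul1,r4:3,r5:Add2
  c14: CDB Mul1=162; issue MUL r0<-Mul1  regs: r0:Mul1,r1:Mul2,r2:1,r3:162,r4:3,r5:Add2
  c15: CDB Mul2=24; issue SUB r2<-Add1  regs: r0:Mul1,r1:24,r2:Add1,r3:162,r4:3,r5:Add2
  c16: -  regs: r0:Mul1,r1:24,r2:Add1,r3:162,r4:3,r5:Add2
  c17: -  regs: r0:Mul1,r1:24,r2:Add1,r3:162,r4:3,r5:Add2
  c18: CDB Add2=-23  regs: r0:Mul1,r1:24,r2:Add1,r3:162,r4:3,r5:-23
  c19: CDB Mul1=26244  regs: r0:26244,r1:24,r2:Add1,r3:162,r4:3,r5:-23
  c20: -  regs: r0:26244,r1:24,r2:Add1,r3:162,r4:3,r5:-23

STATUS = VALUE 162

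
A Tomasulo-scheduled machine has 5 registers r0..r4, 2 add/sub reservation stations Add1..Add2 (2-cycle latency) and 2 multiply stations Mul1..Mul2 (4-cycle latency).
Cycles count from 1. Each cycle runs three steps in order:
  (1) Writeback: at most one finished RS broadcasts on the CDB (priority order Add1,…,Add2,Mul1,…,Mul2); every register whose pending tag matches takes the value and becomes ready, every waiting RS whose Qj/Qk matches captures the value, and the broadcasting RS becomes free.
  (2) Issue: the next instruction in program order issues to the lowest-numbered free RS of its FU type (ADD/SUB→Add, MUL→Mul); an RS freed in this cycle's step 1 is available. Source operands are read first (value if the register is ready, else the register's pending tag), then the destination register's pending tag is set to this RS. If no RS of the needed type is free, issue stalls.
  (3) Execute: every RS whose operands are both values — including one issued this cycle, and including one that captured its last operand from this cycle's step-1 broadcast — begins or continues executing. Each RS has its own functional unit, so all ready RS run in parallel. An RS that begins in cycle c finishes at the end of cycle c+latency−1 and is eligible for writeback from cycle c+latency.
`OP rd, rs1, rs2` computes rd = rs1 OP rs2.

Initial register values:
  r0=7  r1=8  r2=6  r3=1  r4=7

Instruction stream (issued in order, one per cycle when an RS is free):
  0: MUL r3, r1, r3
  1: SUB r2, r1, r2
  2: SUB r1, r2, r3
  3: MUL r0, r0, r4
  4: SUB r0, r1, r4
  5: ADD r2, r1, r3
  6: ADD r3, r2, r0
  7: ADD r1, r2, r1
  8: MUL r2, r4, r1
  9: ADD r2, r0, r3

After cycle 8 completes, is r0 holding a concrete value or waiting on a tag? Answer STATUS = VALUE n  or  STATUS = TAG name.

  c1: issue MUL r3<-Mul1  regs: r0:7,r1:8,r2:6,r3:Mul1,r4:7
  c2: issue SUB r2<-Add1  regs: r0:7,r1:8,r2:Add1,r3:Mul1,r4:7
  c3: issue SUB r1<-Add2  regs: r0:7,r1:Add2,r2:Add1,r3:Mul1,r4:7
  c4: CDB Add1=2; issue MUL r0<-Mul2  regs: r0:Mul2,r1:Add2,r2:2,r3:Mul1,r4:7
  c5: CDB Mul1=8; issue SUB r0<-Add1  regs: r0:Add1,r1:Add2,r2:2,r3:8,r4:7
  c6: stall  regs: r0:Add1,r1:Add2,r2:2,r3:8,r4:7
  c7: CDB Add2=-6; issue ADD r2<-Add2  regs: r0:Add1,r1:-6,r2:Add2,r3:8,r4:7
  c8: CDB Mul2=49; stall  regs: r0:Add1,r1:-6,r2:Add2,r3:8,r4:7

STATUS = TAG Add1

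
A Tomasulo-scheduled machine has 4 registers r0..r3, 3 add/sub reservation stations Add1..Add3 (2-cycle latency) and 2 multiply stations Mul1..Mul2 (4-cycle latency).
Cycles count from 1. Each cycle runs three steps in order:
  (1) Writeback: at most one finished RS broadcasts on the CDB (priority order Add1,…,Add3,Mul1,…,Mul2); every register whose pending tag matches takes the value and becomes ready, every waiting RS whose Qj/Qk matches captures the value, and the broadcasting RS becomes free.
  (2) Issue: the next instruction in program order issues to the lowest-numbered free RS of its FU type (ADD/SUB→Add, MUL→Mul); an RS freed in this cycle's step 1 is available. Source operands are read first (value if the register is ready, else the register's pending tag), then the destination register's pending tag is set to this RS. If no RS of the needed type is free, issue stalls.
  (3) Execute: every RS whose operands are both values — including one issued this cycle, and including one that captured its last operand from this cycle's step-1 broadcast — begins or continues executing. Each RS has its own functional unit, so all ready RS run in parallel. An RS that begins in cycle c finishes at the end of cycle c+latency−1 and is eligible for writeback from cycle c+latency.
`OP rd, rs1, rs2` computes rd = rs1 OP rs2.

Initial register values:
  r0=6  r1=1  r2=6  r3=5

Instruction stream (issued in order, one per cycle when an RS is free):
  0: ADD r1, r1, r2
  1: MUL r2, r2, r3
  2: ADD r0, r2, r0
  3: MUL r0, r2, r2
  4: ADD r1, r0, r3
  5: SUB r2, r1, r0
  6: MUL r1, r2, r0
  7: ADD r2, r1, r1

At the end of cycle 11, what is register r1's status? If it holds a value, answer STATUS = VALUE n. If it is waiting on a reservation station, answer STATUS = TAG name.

STATUS = TAG Mul1

  c1: issue ADD r1<-Add1  regs: r0:6,r1:Add1,r2:6,r3:5
  c2: issue MUL r2<-Mul1  regs: r0:6,r1:Add1,r2:Mul1,r3:5
  c3: CDB Add1=7; issue ADD r0<-Add1  regs: r0:Add1,r1:7,r2:Mul1,r3:5
  c4: issue MUL r0<-Mul2  regs: r0:Mul2,r1:7,r2:Mul1,r3:5
  c5: issue ADD r1<-Add2  regs: r0:Mul2,r1:Add2,r2:Mul1,r3:5
  c6: CDB Mul1=30; issue SUB r2<-Add3  regs: r0:Mul2,r1:Add2,r2:Add3,r3:5
  c7: issue MUL r1<-Mul1  regs: r0:Mul2,r1:Mul1,r2:Add3,r3:5
  c8: CDB Add1=36; issue ADD r2<-Add1  regs: r0:Mul2,r1:Mul1,r2:Add1,r3:5
  c9: -  regs: r0:Mul2,r1:Mul1,r2:Add1,r3:5
  c10: CDB Mul2=900  regs: r0:900,r1:Mul1,r2:Add1,r3:5
  c11: -  regs: r0:900,r1:Mul1,r2:Add1,r3:5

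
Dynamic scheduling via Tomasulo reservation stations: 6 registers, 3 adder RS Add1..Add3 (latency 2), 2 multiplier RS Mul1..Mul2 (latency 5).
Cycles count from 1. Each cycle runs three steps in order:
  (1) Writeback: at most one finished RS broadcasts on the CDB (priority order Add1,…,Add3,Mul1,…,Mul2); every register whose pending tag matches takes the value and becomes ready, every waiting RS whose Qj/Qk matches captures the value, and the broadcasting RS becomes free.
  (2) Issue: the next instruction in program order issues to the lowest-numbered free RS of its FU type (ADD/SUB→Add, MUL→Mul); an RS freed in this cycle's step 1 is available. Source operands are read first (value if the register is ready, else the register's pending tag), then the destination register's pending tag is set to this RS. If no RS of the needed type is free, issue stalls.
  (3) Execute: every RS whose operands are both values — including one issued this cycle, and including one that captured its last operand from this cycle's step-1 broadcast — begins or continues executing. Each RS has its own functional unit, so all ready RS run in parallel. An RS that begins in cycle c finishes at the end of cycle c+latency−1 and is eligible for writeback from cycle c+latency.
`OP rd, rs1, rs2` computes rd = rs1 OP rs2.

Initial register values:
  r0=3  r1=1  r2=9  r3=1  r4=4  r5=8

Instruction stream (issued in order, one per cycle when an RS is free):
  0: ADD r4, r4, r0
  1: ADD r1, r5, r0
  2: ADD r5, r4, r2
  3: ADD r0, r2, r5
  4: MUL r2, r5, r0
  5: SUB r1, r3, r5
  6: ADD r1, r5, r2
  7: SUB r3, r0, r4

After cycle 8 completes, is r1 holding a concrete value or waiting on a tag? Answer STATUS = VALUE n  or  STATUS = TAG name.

STATUS = TAG Add2

cycle 1: issue ADD r4<-Add1 // r0:3,r1:1,r2:9,r3:1,r4:Add1,r5:8
cycle 2: issue ADD r1<-Add2 // r0:3,r1:Add2,r2:9,r3:1,r4:Add1,r5:8
cycle 3: CDB Add1=7; issue ADD r5<-Add1 // r0:3,r1:Add2,r2:9,r3:1,r4:7,r5:Add1
cycle 4: CDB Add2=11; issue ADD r0<-Add2 // r0:Add2,r1:11,r2:9,r3:1,r4:7,r5:Add1
cycle 5: CDB Add1=16; issue MUL r2<-Mul1 // r0:Add2,r1:11,r2:Mul1,r3:1,r4:7,r5:16
cycle 6: issue SUB r1<-Add1 // r0:Add2,r1:Add1,r2:Mul1,r3:1,r4:7,r5:16
cycle 7: CDB Add2=25; issue ADD r1<-Add2 // r0:25,r1:Add2,r2:Mul1,r3:1,r4:7,r5:16
cycle 8: CDB Add1=-15; issue SUB r3<-Add1 // r0:25,r1:Add2,r2:Mul1,r3:Add1,r4:7,r5:16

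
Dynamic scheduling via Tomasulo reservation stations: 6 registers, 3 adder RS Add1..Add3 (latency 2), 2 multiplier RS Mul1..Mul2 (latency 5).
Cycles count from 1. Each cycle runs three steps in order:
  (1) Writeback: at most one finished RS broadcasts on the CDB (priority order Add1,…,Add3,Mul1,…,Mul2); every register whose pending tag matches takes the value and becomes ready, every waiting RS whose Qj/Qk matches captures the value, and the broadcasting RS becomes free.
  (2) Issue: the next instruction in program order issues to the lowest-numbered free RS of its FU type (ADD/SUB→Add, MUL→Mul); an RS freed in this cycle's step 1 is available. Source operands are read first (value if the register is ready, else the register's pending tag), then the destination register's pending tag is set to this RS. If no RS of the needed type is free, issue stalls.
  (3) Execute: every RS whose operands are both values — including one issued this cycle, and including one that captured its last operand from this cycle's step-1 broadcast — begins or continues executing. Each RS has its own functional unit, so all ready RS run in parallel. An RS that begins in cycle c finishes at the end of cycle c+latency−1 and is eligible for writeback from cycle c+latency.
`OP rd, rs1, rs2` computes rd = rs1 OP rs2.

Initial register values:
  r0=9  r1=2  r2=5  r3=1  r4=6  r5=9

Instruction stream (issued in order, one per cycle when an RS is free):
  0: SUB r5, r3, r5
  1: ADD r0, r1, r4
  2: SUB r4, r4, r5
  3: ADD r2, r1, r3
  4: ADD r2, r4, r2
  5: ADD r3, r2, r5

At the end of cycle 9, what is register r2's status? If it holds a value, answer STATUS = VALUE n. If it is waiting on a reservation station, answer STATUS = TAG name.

STATUS = VALUE 17

  c1: issue SUB r5<-Add1  regs: r0:9,r1:2,r2:5,r3:1,r4:6,r5:Add1
  c2: issue ADD r0<-Add2  regs: r0:Add2,r1:2,r2:5,r3:1,r4:6,r5:Add1
  c3: CDB Add1=-8; issue SUB r4<-Add1  regs: r0:Add2,r1:2,r2:5,r3:1,r4:Add1,r5:-8
  c4: CDB Add2=8; issue ADD r2<-Add2  regs: r0:8,r1:2,r2:Add2,r3:1,r4:Add1,r5:-8
  c5: CDB Add1=14; issue ADD r2<-Add1  regs: r0:8,r1:2,r2:Add1,r3:1,r4:14,r5:-8
  c6: CDB Add2=3; issue ADD r3<-Add2  regs: r0:8,r1:2,r2:Add1,r3:Add2,r4:14,r5:-8
  c7: -  regs: r0:8,r1:2,r2:Add1,r3:Add2,r4:14,r5:-8
  c8: CDB Add1=17  regs: r0:8,r1:2,r2:17,r3:Add2,r4:14,r5:-8
  c9: -  regs: r0:8,r1:2,r2:17,r3:Add2,r4:14,r5:-8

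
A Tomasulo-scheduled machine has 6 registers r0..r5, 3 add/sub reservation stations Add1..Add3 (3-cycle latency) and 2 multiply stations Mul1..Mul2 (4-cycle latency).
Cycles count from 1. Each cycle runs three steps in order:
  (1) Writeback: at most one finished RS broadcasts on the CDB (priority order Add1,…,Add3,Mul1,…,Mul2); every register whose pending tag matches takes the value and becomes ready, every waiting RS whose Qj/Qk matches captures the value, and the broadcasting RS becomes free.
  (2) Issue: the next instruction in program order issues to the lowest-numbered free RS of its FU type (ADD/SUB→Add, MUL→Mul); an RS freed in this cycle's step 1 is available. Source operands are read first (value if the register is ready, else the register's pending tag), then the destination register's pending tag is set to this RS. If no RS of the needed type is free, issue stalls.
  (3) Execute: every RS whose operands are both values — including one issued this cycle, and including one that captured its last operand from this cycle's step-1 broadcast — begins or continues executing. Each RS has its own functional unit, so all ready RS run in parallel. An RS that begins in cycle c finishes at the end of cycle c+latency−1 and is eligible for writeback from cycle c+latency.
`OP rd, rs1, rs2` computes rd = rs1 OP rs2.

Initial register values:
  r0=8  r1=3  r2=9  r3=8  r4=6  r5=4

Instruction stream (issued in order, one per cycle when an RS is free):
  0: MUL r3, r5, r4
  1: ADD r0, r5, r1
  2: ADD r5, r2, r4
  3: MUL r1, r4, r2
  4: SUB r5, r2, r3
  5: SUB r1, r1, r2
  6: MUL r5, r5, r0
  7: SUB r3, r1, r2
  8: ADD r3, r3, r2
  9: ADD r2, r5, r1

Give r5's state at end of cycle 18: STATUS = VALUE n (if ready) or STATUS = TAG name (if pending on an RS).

STATUS = VALUE -105

c1: issue MUL r3<-Mul1 | r0:8,r1:3,r2:9,r3:Mul1,r4:6,r5:4
c2: issue ADD r0<-Add1 | r0:Add1,r1:3,r2:9,r3:Mul1,r4:6,r5:4
c3: issue ADD r5<-Add2 | r0:Add1,r1:3,r2:9,r3:Mul1,r4:6,r5:Add2
c4: issue MUL r1<-Mul2 | r0:Add1,r1:Mul2,r2:9,r3:Mul1,r4:6,r5:Add2
c5: CDB Add1=7; issue SUB r5<-Add1 | r0:7,r1:Mul2,r2:9,r3:Mul1,r4:6,r5:Add1
c6: CDB Add2=15; issue SUB r1<-Add2 | r0:7,r1:Add2,r2:9,r3:Mul1,r4:6,r5:Add1
c7: CDB Mul1=24; issue MUL r5<-Mul1 | r0:7,r1:Add2,r2:9,r3:24,r4:6,r5:Mul1
c8: CDB Mul2=54; issue SUB r3<-Add3 | r0:7,r1:Add2,r2:9,r3:Add3,r4:6,r5:Mul1
c9: stall | r0:7,r1:Add2,r2:9,r3:Add3,r4:6,r5:Mul1
c10: CDB Add1=-15; issue ADD r3<-Add1 | r0:7,r1:Add2,r2:9,r3:Add1,r4:6,r5:Mul1
c11: CDB Add2=45; issue ADD r2<-Add2 | r0:7,r1:45,r2:Add2,r3:Add1,r4:6,r5:Mul1
c12: - | r0:7,r1:45,r2:Add2,r3:Add1,r4:6,r5:Mul1
c13: - | r0:7,r1:45,r2:Add2,r3:Add1,r4:6,r5:Mul1
c14: CDB Add3=36 | r0:7,r1:45,r2:Add2,r3:Add1,r4:6,r5:Mul1
c15: CDB Mul1=-105 | r0:7,r1:45,r2:Add2,r3:Add1,r4:6,r5:-105
c16: - | r0:7,r1:45,r2:Add2,r3:Add1,r4:6,r5:-105
c17: CDB Add1=45 | r0:7,r1:45,r2:Add2,r3:45,r4:6,r5:-105
c18: CDB Add2=-60 | r0:7,r1:45,r2:-60,r3:45,r4:6,r5:-105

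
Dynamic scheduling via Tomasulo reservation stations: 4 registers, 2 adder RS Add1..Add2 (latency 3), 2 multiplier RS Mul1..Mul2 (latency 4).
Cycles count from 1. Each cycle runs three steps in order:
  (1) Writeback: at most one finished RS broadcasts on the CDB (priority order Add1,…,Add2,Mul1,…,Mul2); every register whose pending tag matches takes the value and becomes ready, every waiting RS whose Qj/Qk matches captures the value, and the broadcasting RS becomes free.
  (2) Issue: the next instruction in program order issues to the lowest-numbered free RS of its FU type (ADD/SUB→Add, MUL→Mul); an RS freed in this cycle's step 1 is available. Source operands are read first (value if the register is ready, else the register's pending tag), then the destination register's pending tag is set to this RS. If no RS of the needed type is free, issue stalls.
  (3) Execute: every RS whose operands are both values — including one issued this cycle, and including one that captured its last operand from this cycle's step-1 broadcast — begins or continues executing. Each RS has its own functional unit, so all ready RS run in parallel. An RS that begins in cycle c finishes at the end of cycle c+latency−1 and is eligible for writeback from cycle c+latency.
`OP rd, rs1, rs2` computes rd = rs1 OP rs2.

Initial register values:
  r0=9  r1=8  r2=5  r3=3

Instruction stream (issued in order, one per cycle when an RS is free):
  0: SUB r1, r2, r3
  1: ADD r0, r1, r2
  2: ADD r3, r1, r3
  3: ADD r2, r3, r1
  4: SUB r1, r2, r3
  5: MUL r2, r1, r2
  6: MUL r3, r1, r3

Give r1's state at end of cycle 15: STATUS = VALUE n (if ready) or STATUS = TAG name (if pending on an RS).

cycle 1: issue SUB r1<-Add1 // r0:9,r1:Add1,r2:5,r3:3
cycle 2: issue ADD r0<-Add2 // r0:Add2,r1:Add1,r2:5,r3:3
cycle 3: stall // r0:Add2,r1:Add1,r2:5,r3:3
cycle 4: CDB Add1=2; issue ADD r3<-Add1 // r0:Add2,r1:2,r2:5,r3:Add1
cycle 5: stall // r0:Add2,r1:2,r2:5,r3:Add1
cycle 6: stall // r0:Add2,r1:2,r2:5,r3:Add1
cycle 7: CDB Add1=5; issue ADD r2<-Add1 // r0:Add2,r1:2,r2:Add1,r3:5
cycle 8: CDB Add2=7; issue SUB r1<-Add2 // r0:7,r1:Add2,r2:Add1,r3:5
cycle 9: issue MUL r2<-Mul1 // r0:7,r1:Add2,r2:Mul1,r3:5
cycle 10: CDB Add1=7; issue MUL r3<-Mul2 // r0:7,r1:Add2,r2:Mul1,r3:Mul2
cycle 11: - // r0:7,r1:Add2,r2:Mul1,r3:Mul2
cycle 12: - // r0:7,r1:Add2,r2:Mul1,r3:Mul2
cycle 13: CDB Add2=2 // r0:7,r1:2,r2:Mul1,r3:Mul2
cycle 14: - // r0:7,r1:2,r2:Mul1,r3:Mul2
cycle 15: - // r0:7,r1:2,r2:Mul1,r3:Mul2

STATUS = VALUE 2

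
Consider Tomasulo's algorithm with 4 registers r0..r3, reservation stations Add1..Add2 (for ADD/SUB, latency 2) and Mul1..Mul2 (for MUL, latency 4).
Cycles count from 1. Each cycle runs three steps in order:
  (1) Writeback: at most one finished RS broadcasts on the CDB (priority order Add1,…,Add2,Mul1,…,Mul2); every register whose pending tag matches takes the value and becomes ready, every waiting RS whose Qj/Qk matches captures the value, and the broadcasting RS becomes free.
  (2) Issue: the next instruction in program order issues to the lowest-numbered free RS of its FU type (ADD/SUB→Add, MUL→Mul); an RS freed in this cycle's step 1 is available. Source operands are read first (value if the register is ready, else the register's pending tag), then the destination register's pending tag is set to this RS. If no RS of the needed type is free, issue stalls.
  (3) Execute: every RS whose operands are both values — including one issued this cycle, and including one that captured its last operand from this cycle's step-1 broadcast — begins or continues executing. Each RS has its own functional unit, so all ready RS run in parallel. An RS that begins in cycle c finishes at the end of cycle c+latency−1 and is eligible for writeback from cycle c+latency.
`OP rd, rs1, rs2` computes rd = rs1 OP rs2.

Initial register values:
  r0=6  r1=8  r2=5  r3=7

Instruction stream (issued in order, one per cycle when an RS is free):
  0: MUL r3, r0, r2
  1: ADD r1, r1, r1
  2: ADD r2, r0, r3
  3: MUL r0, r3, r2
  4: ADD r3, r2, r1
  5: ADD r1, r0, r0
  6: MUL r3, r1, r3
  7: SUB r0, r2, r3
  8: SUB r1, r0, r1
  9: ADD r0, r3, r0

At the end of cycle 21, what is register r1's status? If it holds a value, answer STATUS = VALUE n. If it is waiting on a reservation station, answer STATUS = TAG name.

STATUS = TAG Add2

  c1: issue MUL r3<-Mul1  regs: r0:6,r1:8,r2:5,r3:Mul1
  c2: issue ADD r1<-Add1  regs: r0:6,r1:Add1,r2:5,r3:Mul1
  c3: issue ADD r2<-Add2  regs: r0:6,r1:Add1,r2:Add2,r3:Mul1
  c4: CDB Add1=16; issue MUL r0<-Mul2  regs: r0:Mul2,r1:16,r2:Add2,r3:Mul1
  c5: CDB Mul1=30; issue ADD r3<-Add1  regs: r0:Mul2,r1:16,r2:Add2,r3:Add1
  c6: stall  regs: r0:Mul2,r1:16,r2:Add2,r3:Add1
  c7: CDB Add2=36; issue ADD r1<-Add2  regs: r0:Mul2,r1:Add2,r2:36,r3:Add1
  c8: issue MUL r3<-Mul1  regs: r0:Mul2,r1:Add2,r2:36,r3:Mul1
  c9: CDB Add1=52; issue SUB r0<-Add1  regs: r0:Add1,r1:Add2,r2:36,r3:Mul1
  c10: stall  regs: r0:Add1,r1:Add2,r2:36,r3:Mul1
  c11: CDB Mul2=1080; stall  regs: r0:Add1,r1:Add2,r2:36,r3:Mul1
  c12: stall  regs: r0:Add1,r1:Add2,r2:36,r3:Mul1
  c13: CDB Add2=2160; issue SUB r1<-Add2  regs: r0:Add1,r1:Add2,r2:36,r3:Mul1
  c14: stall  regs: r0:Add1,r1:Add2,r2:36,r3:Mul1
  c15: stall  regs: r0:Add1,r1:Add2,r2:36,r3:Mul1
  c16: stall  regs: r0:Add1,r1:Add2,r2:36,r3:Mul1
  c17: CDB Mul1=112320; stall  regs: r0:Add1,r1:Add2,r2:36,r3:112320
  c18: stall  regs: r0:Add1,r1:Add2,r2:36,r3:112320
  c19: CDB Add1=-112284; issue ADD r0<-Add1  regs: r0:Add1,r1:Add2,r2:36,r3:112320
  c20: -  regs: r0:Add1,r1:Add2,r2:36,r3:112320
  c21: CDB Add1=36  regs: r0:36,r1:Add2,r2:36,r3:112320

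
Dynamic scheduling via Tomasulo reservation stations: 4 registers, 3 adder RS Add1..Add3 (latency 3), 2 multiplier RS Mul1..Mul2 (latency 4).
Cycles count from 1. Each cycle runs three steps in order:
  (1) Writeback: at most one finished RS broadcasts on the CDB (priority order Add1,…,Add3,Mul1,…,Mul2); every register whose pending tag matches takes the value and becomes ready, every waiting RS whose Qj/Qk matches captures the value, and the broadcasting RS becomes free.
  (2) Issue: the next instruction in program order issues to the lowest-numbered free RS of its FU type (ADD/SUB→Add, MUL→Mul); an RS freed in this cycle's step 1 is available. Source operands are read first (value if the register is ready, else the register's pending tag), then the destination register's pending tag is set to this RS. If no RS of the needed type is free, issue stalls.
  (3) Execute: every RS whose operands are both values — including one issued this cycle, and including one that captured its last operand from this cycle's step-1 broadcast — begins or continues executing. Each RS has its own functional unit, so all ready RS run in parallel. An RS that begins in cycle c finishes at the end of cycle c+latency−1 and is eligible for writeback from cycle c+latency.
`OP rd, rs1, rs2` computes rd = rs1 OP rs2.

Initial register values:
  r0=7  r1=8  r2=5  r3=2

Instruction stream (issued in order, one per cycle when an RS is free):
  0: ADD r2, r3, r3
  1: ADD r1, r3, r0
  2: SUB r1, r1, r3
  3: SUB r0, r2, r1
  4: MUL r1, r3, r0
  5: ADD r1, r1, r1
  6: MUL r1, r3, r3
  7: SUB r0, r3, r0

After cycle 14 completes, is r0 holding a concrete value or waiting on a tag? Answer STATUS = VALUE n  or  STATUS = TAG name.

STATUS = VALUE 5

cycle 1: issue ADD r2<-Add1 // r0:7,r1:8,r2:Add1,r3:2
cycle 2: issue ADD r1<-Add2 // r0:7,r1:Add2,r2:Add1,r3:2
cycle 3: issue SUB r1<-Add3 // r0:7,r1:Add3,r2:Add1,r3:2
cycle 4: CDB Add1=4; issue SUB r0<-Add1 // r0:Add1,r1:Add3,r2:4,r3:2
cycle 5: CDB Add2=9; issue MUL r1<-Mul1 // r0:Add1,r1:Mul1,r2:4,r3:2
cycle 6: issue ADD r1<-Add2 // r0:Add1,r1:Add2,r2:4,r3:2
cycle 7: issue MUL r1<-Mul2 // r0:Add1,r1:Mul2,r2:4,r3:2
cycle 8: CDB Add3=7; issue SUB r0<-Add3 // r0:Add3,r1:Mul2,r2:4,r3:2
cycle 9: - // r0:Add3,r1:Mul2,r2:4,r3:2
cycle 10: - // r0:Add3,r1:Mul2,r2:4,r3:2
cycle 11: CDB Add1=-3 // r0:Add3,r1:Mul2,r2:4,r3:2
cycle 12: CDB Mul2=4 // r0:Add3,r1:4,r2:4,r3:2
cycle 13: - // r0:Add3,r1:4,r2:4,r3:2
cycle 14: CDB Add3=5 // r0:5,r1:4,r2:4,r3:2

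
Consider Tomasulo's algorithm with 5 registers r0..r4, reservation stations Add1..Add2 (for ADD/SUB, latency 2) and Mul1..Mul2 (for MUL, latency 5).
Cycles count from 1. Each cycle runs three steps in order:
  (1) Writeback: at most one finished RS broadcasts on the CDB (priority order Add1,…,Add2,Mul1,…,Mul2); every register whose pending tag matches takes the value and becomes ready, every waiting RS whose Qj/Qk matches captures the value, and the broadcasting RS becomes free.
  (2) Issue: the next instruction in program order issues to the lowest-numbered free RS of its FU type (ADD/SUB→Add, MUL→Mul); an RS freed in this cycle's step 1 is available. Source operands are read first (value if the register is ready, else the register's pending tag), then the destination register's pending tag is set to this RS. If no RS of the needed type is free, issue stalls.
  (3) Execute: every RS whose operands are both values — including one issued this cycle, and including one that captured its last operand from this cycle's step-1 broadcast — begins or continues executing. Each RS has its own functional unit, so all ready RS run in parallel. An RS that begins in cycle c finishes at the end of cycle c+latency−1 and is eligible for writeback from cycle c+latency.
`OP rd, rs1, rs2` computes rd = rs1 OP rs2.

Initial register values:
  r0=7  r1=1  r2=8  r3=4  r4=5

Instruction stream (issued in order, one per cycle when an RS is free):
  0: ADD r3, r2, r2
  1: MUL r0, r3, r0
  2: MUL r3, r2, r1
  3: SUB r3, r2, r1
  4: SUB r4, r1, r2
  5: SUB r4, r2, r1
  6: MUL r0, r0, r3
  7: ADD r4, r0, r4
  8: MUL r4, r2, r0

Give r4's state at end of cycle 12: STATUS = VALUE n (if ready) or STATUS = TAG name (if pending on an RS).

c1: issue ADD r3<-Add1 | r0:7,r1:1,r2:8,r3:Add1,r4:5
c2: issue MUL r0<-Mul1 | r0:Mul1,r1:1,r2:8,r3:Add1,r4:5
c3: CDB Add1=16; issue MUL r3<-Mul2 | r0:Mul1,r1:1,r2:8,r3:Mul2,r4:5
c4: issue SUB r3<-Add1 | r0:Mul1,r1:1,r2:8,r3:Add1,r4:5
c5: issue SUB r4<-Add2 | r0:Mul1,r1:1,r2:8,r3:Add1,r4:Add2
c6: CDB Add1=7; issue SUB r4<-Add1 | r0:Mul1,r1:1,r2:8,r3:7,r4:Add1
c7: CDB Add2=-7; stall | r0:Mul1,r1:1,r2:8,r3:7,r4:Add1
c8: CDB Add1=7; stall | r0:Mul1,r1:1,r2:8,r3:7,r4:7
c9: CDB Mul1=112; issue MUL r0<-Mul1 | r0:Mul1,r1:1,r2:8,r3:7,r4:7
c10: CDB Mul2=8; issue ADD r4<-Add1 | r0:Mul1,r1:1,r2:8,r3:7,r4:Add1
c11: issue MUL r4<-Mul2 | r0:Mul1,r1:1,r2:8,r3:7,r4:Mul2
c12: - | r0:Mul1,r1:1,r2:8,r3:7,r4:Mul2

STATUS = TAG Mul2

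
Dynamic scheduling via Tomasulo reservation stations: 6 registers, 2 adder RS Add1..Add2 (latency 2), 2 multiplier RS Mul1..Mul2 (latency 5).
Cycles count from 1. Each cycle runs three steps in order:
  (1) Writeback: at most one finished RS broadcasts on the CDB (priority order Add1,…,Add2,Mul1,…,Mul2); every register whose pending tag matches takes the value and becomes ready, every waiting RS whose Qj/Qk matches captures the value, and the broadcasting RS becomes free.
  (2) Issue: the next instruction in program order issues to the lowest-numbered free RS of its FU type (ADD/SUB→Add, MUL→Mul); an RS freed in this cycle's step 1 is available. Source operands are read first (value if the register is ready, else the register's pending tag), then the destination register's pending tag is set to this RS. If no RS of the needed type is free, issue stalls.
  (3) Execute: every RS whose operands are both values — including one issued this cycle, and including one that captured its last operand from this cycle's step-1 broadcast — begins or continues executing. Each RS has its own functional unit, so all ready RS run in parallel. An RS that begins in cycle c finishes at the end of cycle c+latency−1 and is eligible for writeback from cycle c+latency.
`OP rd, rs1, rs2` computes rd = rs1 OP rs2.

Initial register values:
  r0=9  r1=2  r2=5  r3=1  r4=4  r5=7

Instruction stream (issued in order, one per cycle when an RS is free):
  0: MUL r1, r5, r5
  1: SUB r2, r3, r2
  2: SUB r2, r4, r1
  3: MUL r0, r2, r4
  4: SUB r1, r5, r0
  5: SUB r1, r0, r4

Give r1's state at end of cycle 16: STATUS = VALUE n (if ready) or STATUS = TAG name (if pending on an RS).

cycle 1: issue MUL r1<-Mul1 // r0:9,r1:Mul1,r2:5,r3:1,r4:4,r5:7
cycle 2: issue SUB r2<-Add1 // r0:9,r1:Mul1,r2:Add1,r3:1,r4:4,r5:7
cycle 3: issue SUB r2<-Add2 // r0:9,r1:Mul1,r2:Add2,r3:1,r4:4,r5:7
cycle 4: CDB Add1=-4; issue MUL r0<-Mul2 // r0:Mul2,r1:Mul1,r2:Add2,r3:1,r4:4,r5:7
cycle 5: issue SUB r1<-Add1 // r0:Mul2,r1:Add1,r2:Add2,r3:1,r4:4,r5:7
cycle 6: CDB Mul1=49; stall // r0:Mul2,r1:Add1,r2:Add2,r3:1,r4:4,r5:7
cycle 7: stall // r0:Mul2,r1:Add1,r2:Add2,r3:1,r4:4,r5:7
cycle 8: CDB Add2=-45; issue SUB r1<-Add2 // r0:Mul2,r1:Add2,r2:-45,r3:1,r4:4,r5:7
cycle 9: - // r0:Mul2,r1:Add2,r2:-45,r3:1,r4:4,r5:7
cycle 10: - // r0:Mul2,r1:Add2,r2:-45,r3:1,r4:4,r5:7
cycle 11: - // r0:Mul2,r1:Add2,r2:-45,r3:1,r4:4,r5:7
cycle 12: - // r0:Mul2,r1:Add2,r2:-45,r3:1,r4:4,r5:7
cycle 13: CDB Mul2=-180 // r0:-180,r1:Add2,r2:-45,r3:1,r4:4,r5:7
cycle 14: - // r0:-180,r1:Add2,r2:-45,r3:1,r4:4,r5:7
cycle 15: CDB Add1=187 // r0:-180,r1:Add2,r2:-45,r3:1,r4:4,r5:7
cycle 16: CDB Add2=-184 // r0:-180,r1:-184,r2:-45,r3:1,r4:4,r5:7

STATUS = VALUE -184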